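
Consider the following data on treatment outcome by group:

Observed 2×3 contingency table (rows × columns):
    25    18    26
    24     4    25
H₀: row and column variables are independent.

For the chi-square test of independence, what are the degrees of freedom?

degrees of freedom = 2

df = (r−1)(c−1) = (2−1)·(3−1) = 2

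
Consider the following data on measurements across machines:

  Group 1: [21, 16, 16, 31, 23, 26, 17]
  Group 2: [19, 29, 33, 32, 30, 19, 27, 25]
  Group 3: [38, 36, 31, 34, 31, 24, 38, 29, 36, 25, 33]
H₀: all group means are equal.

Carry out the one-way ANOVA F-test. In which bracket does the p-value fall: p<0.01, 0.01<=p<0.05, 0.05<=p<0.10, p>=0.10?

p-value bracket: p<0.01

Group means [21.43, 26.75, 32.27], grand mean 27.654
SSB = Σnᵢ(x̄ᵢ−x̄)² = 512.489; SSW = ΣΣ(x−x̄ᵢ)² = 631.396
MSB = 512.489/2 = 256.2443; MSW = 631.396/23 = 27.4520
F = MSB/MSW = 9.3343
df = (2, 23)
p-value (upper-tail) = 0.00108
→ bracket: p<0.01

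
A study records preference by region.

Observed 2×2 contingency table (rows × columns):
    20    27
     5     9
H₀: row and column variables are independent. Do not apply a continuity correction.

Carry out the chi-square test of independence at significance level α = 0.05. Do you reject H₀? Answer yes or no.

Row totals [47, 14], col totals [25, 36], n=61
χ² = (20−19.26)²/19.26 + (27−27.74)²/27.74 + (5−5.74)²/5.74 + (9−8.26)²/8.26 = 0.2086
df = 1
p-value (upper-tail) = 0.64788
At α=0.05: p ≥ α → fail to reject H₀

reject H₀: no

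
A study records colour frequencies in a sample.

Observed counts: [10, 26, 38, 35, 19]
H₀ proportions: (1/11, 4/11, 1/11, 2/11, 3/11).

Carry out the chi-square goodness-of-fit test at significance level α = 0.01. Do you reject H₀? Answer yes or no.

n = 128; E_i = n·p_i = [11.64, 46.55, 11.64, 23.27, 34.91]
χ² = (10−11.64)²/11.64 + (26−46.55)²/46.55 + (38−11.64)²/11.64 + (35−23.27)²/23.27 + (19−34.91)²/34.91 = 82.1888
df = 4
p-value (upper-tail) = 0.00000
At α=0.01: p < α → reject H₀

reject H₀: yes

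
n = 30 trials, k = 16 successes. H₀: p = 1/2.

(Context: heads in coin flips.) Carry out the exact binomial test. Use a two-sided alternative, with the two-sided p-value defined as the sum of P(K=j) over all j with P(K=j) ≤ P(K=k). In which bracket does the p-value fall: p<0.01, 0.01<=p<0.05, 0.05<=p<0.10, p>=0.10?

p-value bracket: p>=0.10

Exact binomial: n=30, k=16, p₀=1/2=0.5000
P(X=j) = C(n,j)·p₀^j·(1−p₀)^(n−j); p = Σ P(X=j) over j with P(X=j) ≤ P(X=16)
p-value (two-sided) = 0.85554
→ bracket: p>=0.10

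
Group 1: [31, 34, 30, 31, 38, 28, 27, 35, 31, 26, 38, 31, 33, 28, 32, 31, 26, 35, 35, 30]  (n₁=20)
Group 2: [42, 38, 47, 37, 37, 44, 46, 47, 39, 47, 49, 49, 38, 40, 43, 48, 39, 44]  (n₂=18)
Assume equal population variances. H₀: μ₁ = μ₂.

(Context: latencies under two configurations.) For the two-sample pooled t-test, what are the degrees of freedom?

df = n₁ + n₂ − 2 = 20 + 18 − 2 = 36

degrees of freedom = 36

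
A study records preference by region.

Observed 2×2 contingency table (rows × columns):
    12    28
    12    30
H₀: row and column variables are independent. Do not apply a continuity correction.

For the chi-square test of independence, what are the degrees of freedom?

df = (r−1)(c−1) = (2−1)·(2−1) = 1

degrees of freedom = 1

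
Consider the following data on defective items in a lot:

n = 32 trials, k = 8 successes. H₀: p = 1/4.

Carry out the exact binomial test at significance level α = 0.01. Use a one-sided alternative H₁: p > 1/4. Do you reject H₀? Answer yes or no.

Exact binomial: n=32, k=8, p₀=1/4=0.2500
P(X≥8) from Σ C(n,i)·p₀^i·(1−p₀)^(n−i)
p-value (one-sided, H₁ greater) = 0.56753
At α=0.01: p ≥ α → fail to reject H₀

reject H₀: no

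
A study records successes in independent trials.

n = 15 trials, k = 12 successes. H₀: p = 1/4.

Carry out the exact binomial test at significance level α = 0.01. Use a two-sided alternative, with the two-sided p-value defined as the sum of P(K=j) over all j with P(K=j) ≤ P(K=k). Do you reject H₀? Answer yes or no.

Exact binomial: n=15, k=12, p₀=1/4=0.2500
P(X=j) = C(n,j)·p₀^j·(1−p₀)^(n−j); p = Σ P(X=j) over j with P(X=j) ≤ P(X=12)
p-value (two-sided) = 0.00001
At α=0.01: p < α → reject H₀

reject H₀: yes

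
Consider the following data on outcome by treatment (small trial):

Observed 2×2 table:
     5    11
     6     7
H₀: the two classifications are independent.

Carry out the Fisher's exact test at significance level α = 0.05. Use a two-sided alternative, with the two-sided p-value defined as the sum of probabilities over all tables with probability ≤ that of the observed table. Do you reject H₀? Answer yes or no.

Margins: r₁=16, r₂=13, c₁=11, c₂=18, n=29
p_obs = C(16,5)·C(13,6)/C(29,11); sum pmf over tables with pmf ≤ p_obs
p-value (two-sided) = 0.46568
At α=0.05: p ≥ α → fail to reject H₀

reject H₀: no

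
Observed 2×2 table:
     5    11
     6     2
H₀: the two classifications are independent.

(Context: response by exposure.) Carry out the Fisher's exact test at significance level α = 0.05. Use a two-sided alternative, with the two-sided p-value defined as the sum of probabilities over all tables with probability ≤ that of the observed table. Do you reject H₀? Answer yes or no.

Margins: r₁=16, r₂=8, c₁=11, c₂=13, n=24
p_obs = C(16,5)·C(8,6)/C(24,11); sum pmf over tables with pmf ≤ p_obs
p-value (two-sided) = 0.08247
At α=0.05: p ≥ α → fail to reject H₀

reject H₀: no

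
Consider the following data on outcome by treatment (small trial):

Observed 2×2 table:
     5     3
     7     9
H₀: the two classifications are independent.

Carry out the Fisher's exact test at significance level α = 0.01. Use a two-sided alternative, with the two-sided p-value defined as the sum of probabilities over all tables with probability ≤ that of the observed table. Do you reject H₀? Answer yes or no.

Margins: r₁=8, r₂=16, c₁=12, c₂=12, n=24
p_obs = C(8,5)·C(16,7)/C(24,12); sum pmf over tables with pmf ≤ p_obs
p-value (two-sided) = 0.66685
At α=0.01: p ≥ α → fail to reject H₀

reject H₀: no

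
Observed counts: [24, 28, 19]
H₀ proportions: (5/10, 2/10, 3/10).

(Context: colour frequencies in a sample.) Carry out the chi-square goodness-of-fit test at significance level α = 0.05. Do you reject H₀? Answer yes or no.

reject H₀: yes

n = 71; E_i = n·p_i = [35.50, 14.20, 21.30]
χ² = (24−35.50)²/35.50 + (28−14.20)²/14.20 + (19−21.30)²/21.30 = 17.3850
df = 2
p-value (upper-tail) = 0.00017
At α=0.05: p < α → reject H₀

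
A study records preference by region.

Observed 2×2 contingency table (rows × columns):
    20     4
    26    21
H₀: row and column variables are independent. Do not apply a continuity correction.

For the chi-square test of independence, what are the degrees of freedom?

df = (r−1)(c−1) = (2−1)·(2−1) = 1

degrees of freedom = 1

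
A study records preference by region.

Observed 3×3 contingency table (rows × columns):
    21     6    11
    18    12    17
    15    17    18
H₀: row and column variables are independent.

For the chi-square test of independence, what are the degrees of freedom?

degrees of freedom = 4

df = (r−1)(c−1) = (3−1)·(3−1) = 4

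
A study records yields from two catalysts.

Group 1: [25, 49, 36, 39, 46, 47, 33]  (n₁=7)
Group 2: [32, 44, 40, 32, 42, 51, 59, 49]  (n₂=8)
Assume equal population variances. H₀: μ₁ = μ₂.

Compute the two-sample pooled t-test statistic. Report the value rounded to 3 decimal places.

test statistic = -0.929

x̄₁=39.286, s₁=8.693, n₁=7
x̄₂=43.625, s₂=9.303, n₂=8
s_p² = [6·8.693² + 7·9.303²]/13 = 81.4849
SE = √(s_p²·(1/7+1/8)) = 4.6719
t = (39.286−43.625)/4.6719 = -0.9288
df = 13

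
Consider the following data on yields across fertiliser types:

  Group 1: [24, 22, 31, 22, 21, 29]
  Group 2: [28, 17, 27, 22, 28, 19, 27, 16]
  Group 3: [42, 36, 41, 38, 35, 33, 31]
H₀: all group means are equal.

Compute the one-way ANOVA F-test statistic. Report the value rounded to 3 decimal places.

Group means [24.83, 23.00, 36.57], grand mean 28.048
SSB = Σnᵢ(x̄ᵢ−x̄)² = 774.405; SSW = ΣΣ(x−x̄ᵢ)² = 368.548
MSB = 774.405/2 = 387.2024; MSW = 368.548/18 = 20.4749
F = MSB/MSW = 18.9111
df = (2, 18)

test statistic = 18.911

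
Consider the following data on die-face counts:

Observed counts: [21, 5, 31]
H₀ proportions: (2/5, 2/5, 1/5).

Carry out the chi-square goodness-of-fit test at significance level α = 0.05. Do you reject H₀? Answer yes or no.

reject H₀: yes

n = 57; E_i = n·p_i = [22.80, 22.80, 11.40]
χ² = (21−22.80)²/22.80 + (5−22.80)²/22.80 + (31−11.40)²/11.40 = 47.7368
df = 2
p-value (upper-tail) = 0.00000
At α=0.05: p < α → reject H₀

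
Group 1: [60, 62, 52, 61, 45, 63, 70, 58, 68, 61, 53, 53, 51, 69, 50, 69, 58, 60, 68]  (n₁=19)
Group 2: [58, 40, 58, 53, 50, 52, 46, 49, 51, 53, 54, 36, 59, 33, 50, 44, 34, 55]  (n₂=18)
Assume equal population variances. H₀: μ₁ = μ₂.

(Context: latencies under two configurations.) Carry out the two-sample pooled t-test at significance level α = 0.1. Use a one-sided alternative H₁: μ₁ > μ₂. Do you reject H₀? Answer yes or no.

reject H₀: yes

x̄₁=59.526, s₁=7.366, n₁=19
x̄₂=48.611, s₂=8.161, n₂=18
s_p² = [18·7.366² + 17·8.161²]/35 = 60.2576
SE = √(s_p²·(1/19+1/18)) = 2.5533
t = (59.526−48.611)/2.5533 = 4.2750
df = 35
p-value (one-sided, H₁ greater) = 0.00007
At α=0.1: p < α → reject H₀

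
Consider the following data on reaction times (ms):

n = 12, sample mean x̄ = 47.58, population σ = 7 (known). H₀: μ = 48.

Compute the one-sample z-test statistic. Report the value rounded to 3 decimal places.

SE = σ/√n = 7/√12 = 2.0207
z = (x̄−μ₀)/SE = (47.58−48)/2.0207 = -0.2078

test statistic = -0.208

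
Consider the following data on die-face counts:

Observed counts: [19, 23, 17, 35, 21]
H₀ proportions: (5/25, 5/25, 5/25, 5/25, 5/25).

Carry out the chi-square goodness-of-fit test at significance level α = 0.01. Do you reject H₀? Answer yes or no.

n = 115; E_i = n·p_i = [23.00, 23.00, 23.00, 23.00, 23.00]
χ² = (19−23.00)²/23.00 + (23−23.00)²/23.00 + (17−23.00)²/23.00 + (35−23.00)²/23.00 + (21−23.00)²/23.00 = 8.6957
df = 4
p-value (upper-tail) = 0.06917
At α=0.01: p ≥ α → fail to reject H₀

reject H₀: no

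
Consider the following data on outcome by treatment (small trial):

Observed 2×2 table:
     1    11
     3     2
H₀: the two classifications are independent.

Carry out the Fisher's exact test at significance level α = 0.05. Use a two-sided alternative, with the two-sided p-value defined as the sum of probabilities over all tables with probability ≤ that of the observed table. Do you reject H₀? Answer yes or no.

Margins: r₁=12, r₂=5, c₁=4, c₂=13, n=17
p_obs = C(12,1)·C(5,3)/C(17,4); sum pmf over tables with pmf ≤ p_obs
p-value (two-sided) = 0.05252
At α=0.05: p ≥ α → fail to reject H₀

reject H₀: no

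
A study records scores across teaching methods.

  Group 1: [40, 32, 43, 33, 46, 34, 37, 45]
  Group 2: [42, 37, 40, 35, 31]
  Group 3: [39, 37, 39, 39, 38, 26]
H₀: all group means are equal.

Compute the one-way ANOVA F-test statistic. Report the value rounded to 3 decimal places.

Group means [38.75, 37.00, 36.33], grand mean 37.526
SSB = Σnᵢ(x̄ᵢ−x̄)² = 21.904; SSW = ΣΣ(x−x̄ᵢ)² = 420.833
MSB = 21.904/2 = 10.9518; MSW = 420.833/16 = 26.3021
F = MSB/MSW = 0.4164
df = (2, 16)

test statistic = 0.416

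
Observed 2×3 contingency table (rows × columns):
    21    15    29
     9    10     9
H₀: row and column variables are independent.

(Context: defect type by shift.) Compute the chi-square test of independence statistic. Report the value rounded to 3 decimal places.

test statistic = 1.908

Row totals [65, 28], col totals [30, 25, 38], n=93
χ² = (21−20.97)²/20.97 + (15−17.47)²/17.47 + (29−26.56)²/26.56 + (9−9.03)²/9.03 + (10−7.53)²/7.53 + (9−11.44)²/11.44 = 1.9079
df = 2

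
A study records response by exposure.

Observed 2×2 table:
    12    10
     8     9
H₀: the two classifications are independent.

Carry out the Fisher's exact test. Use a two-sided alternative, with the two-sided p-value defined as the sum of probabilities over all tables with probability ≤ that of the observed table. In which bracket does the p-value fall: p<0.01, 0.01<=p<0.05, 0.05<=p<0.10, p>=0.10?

p-value bracket: p>=0.10

Margins: r₁=22, r₂=17, c₁=20, c₂=19, n=39
p_obs = C(22,12)·C(17,8)/C(39,20); sum pmf over tables with pmf ≤ p_obs
p-value (two-sided) = 0.75119
→ bracket: p>=0.10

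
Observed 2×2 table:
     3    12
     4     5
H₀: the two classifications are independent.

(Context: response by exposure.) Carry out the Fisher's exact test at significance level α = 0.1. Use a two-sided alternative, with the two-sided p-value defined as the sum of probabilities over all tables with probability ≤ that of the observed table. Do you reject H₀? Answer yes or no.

Margins: r₁=15, r₂=9, c₁=7, c₂=17, n=24
p_obs = C(15,3)·C(9,4)/C(24,7); sum pmf over tables with pmf ≤ p_obs
p-value (two-sided) = 0.35636
At α=0.1: p ≥ α → fail to reject H₀

reject H₀: no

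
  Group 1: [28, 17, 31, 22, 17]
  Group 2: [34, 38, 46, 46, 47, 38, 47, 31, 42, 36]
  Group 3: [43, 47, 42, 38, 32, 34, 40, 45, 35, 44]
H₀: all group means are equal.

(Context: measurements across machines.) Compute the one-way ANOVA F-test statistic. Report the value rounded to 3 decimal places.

test statistic = 18.551

Group means [23.00, 40.50, 40.00], grand mean 36.800
SSB = Σnᵢ(x̄ᵢ−x̄)² = 1191.500; SSW = ΣΣ(x−x̄ᵢ)² = 706.500
MSB = 1191.500/2 = 595.7500; MSW = 706.500/22 = 32.1136
F = MSB/MSW = 18.5513
df = (2, 22)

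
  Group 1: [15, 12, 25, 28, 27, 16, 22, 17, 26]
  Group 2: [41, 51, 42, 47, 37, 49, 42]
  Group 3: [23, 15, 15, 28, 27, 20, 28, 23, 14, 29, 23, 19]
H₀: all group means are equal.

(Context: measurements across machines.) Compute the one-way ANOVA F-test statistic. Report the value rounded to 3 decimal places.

Group means [20.89, 44.14, 22.00], grand mean 27.179
SSB = Σnᵢ(x̄ᵢ−x̄)² = 2692.361; SSW = ΣΣ(x−x̄ᵢ)² = 757.746
MSB = 2692.361/2 = 1346.1806; MSW = 757.746/25 = 30.3098
F = MSB/MSW = 44.4140
df = (2, 25)

test statistic = 44.414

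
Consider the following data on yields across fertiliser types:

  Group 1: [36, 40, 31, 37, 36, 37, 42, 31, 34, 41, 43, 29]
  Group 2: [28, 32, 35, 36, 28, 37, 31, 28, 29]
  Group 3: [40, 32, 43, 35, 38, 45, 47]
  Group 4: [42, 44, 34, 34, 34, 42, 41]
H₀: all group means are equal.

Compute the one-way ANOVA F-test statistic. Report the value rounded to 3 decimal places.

Group means [36.42, 31.56, 40.00, 38.71], grand mean 36.343
SSB = Σnᵢ(x̄ᵢ−x̄)² = 339.318; SSW = ΣΣ(x−x̄ᵢ)² = 632.567
MSB = 339.318/3 = 113.1061; MSW = 632.567/31 = 20.4054
F = MSB/MSW = 5.5429
df = (3, 31)

test statistic = 5.543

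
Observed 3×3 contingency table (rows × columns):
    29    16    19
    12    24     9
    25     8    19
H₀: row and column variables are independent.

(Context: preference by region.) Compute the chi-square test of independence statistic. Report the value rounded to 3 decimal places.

Row totals [64, 45, 52], col totals [66, 48, 47], n=161
χ² = (29−26.24)²/26.24 + (16−19.08)²/19.08 + (19−18.68)²/18.68 + (12−18.45)²/18.45 + (24−13.42)²/13.42 + (9−13.14)²/13.14 + (25−21.32)²/21.32 + (8−15.50)²/15.50 + (19−15.18)²/15.18 = 17.9283
df = 4

test statistic = 17.928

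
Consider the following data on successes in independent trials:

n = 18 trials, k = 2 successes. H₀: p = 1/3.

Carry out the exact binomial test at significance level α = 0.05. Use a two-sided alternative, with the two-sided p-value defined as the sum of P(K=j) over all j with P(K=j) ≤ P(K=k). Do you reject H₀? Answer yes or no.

Exact binomial: n=18, k=2, p₀=1/3=0.3333
P(X=j) = C(n,j)·p₀^j·(1−p₀)^(n−j); p = Σ P(X=j) over j with P(X=j) ≤ P(X=2)
p-value (two-sided) = 0.04708
At α=0.05: p < α → reject H₀

reject H₀: yes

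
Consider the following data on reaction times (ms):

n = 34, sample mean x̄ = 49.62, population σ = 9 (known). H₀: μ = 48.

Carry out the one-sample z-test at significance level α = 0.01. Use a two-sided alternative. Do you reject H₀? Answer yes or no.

reject H₀: no

SE = σ/√n = 9/√34 = 1.5435
z = (x̄−μ₀)/SE = (49.62−48)/1.5435 = 1.0496
p-value (two-sided) = 0.29392
At α=0.01: p ≥ α → fail to reject H₀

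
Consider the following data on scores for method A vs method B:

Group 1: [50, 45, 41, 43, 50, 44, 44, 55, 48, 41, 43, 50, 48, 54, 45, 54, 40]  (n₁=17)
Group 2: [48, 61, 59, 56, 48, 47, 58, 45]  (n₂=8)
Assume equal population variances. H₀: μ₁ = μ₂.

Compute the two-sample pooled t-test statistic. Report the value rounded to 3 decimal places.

test statistic = -2.621

x̄₁=46.765, s₁=4.803, n₁=17
x̄₂=52.750, s₂=6.364, n₂=8
s_p² = [16·4.803² + 7·6.364²]/23 = 28.3721
SE = √(s_p²·(1/17+1/8)) = 2.2837
t = (46.765−52.750)/2.2837 = -2.6208
df = 23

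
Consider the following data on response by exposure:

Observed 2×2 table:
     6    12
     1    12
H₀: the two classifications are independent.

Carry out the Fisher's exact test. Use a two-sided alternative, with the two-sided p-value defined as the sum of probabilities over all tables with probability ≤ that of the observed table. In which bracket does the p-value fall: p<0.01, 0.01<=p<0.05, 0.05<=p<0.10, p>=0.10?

Margins: r₁=18, r₂=13, c₁=7, c₂=24, n=31
p_obs = C(18,6)·C(13,1)/C(31,7); sum pmf over tables with pmf ≤ p_obs
p-value (two-sided) = 0.19116
→ bracket: p>=0.10

p-value bracket: p>=0.10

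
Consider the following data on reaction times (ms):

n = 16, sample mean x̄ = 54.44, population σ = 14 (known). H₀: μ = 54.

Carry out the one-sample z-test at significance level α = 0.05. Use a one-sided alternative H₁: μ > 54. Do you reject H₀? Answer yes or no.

SE = σ/√n = 14/√16 = 3.5000
z = (x̄−μ₀)/SE = (54.44−54)/3.5000 = 0.1257
p-value (one-sided, H₁ greater) = 0.44998
At α=0.05: p ≥ α → fail to reject H₀

reject H₀: no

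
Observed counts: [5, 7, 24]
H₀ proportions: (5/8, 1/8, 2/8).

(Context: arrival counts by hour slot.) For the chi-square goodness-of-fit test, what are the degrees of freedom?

df = k − 1 = 3 − 1 = 2

degrees of freedom = 2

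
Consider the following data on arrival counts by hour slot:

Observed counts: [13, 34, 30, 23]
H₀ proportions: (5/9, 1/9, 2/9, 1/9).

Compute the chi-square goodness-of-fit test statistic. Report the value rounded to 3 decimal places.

test statistic = 95.192

n = 100; E_i = n·p_i = [55.56, 11.11, 22.22, 11.11]
χ² = (13−55.56)²/55.56 + (34−11.11)²/11.11 + (30−22.22)²/22.22 + (23−11.11)²/11.11 = 95.1920
df = 3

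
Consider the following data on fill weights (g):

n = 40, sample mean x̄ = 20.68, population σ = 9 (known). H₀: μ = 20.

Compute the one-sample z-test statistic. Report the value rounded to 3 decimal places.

SE = σ/√n = 9/√40 = 1.4230
z = (x̄−μ₀)/SE = (20.68−20)/1.4230 = 0.4779

test statistic = 0.478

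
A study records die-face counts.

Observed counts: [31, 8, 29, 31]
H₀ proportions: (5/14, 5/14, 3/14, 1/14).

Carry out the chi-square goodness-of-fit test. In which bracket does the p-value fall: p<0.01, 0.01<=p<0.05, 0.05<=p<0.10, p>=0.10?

p-value bracket: p<0.01

n = 99; E_i = n·p_i = [35.36, 35.36, 21.21, 7.07]
χ² = (31−35.36)²/35.36 + (8−35.36)²/35.36 + (29−21.21)²/21.21 + (31−7.07)²/7.07 = 105.5320
df = 3
p-value (upper-tail) = 0.00000
→ bracket: p<0.01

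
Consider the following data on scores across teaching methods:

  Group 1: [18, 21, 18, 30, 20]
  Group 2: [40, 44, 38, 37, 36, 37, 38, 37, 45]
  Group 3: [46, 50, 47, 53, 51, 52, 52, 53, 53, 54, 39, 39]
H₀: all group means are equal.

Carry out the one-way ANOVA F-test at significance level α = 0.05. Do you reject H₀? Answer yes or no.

Group means [21.40, 39.11, 49.08], grand mean 40.308
SSB = Σnᵢ(x̄ᵢ−x̄)² = 2724.533; SSW = ΣΣ(x−x̄ᵢ)² = 493.006
MSB = 2724.533/2 = 1362.2665; MSW = 493.006/23 = 21.4350
F = MSB/MSW = 63.5533
df = (2, 23)
p-value (upper-tail) = 0.00000
At α=0.05: p < α → reject H₀

reject H₀: yes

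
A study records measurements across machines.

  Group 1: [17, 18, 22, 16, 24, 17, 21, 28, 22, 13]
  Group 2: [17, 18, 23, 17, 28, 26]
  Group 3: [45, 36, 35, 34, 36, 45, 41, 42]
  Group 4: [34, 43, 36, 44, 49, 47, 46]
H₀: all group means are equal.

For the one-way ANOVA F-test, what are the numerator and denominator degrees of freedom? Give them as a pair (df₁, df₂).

degrees of freedom = [3, 27]

k = 4 groups, N = 31 total
df = (k−1, N−k) = (4−1, 31−4) = (3, 27)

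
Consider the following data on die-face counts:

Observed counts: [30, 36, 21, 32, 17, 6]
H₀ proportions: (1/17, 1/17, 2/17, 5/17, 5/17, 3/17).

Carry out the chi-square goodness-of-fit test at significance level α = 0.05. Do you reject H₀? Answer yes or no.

n = 142; E_i = n·p_i = [8.35, 8.35, 16.71, 41.76, 41.76, 25.06]
χ² = (30−8.35)²/8.35 + (36−8.35)²/8.35 + (21−16.71)²/16.71 + (32−41.76)²/41.76 + (17−41.76)²/41.76 + (6−25.06)²/25.06 = 180.1739
df = 5
p-value (upper-tail) = 0.00000
At α=0.05: p < α → reject H₀

reject H₀: yes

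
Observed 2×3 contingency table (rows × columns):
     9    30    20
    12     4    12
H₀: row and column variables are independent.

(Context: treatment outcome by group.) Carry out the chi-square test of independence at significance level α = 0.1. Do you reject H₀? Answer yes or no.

Row totals [59, 28], col totals [21, 34, 32], n=87
χ² = (9−14.24)²/14.24 + (30−23.06)²/23.06 + (20−21.70)²/21.70 + (12−6.76)²/6.76 + (4−10.94)²/10.94 + (12−10.30)²/10.30 = 12.9032
df = 2
p-value (upper-tail) = 0.00158
At α=0.1: p < α → reject H₀

reject H₀: yes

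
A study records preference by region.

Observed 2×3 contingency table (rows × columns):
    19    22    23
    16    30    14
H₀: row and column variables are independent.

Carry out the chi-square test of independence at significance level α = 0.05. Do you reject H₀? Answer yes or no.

Row totals [64, 60], col totals [35, 52, 37], n=124
χ² = (19−18.06)²/18.06 + (22−26.84)²/26.84 + (23−19.10)²/19.10 + (16−16.94)²/16.94 + (30−25.16)²/25.16 + (14−17.90)²/17.90 = 3.5518
df = 2
p-value (upper-tail) = 0.16933
At α=0.05: p ≥ α → fail to reject H₀

reject H₀: no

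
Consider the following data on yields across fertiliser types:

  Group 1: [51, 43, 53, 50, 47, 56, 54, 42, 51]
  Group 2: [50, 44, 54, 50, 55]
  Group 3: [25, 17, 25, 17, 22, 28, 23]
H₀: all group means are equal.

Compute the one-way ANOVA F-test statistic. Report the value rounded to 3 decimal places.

test statistic = 88.045

Group means [49.67, 50.60, 22.43], grand mean 40.810
SSB = Σnᵢ(x̄ᵢ−x̄)² = 3550.324; SSW = ΣΣ(x−x̄ᵢ)² = 362.914
MSB = 3550.324/2 = 1775.1619; MSW = 362.914/18 = 20.1619
F = MSB/MSW = 88.0453
df = (2, 18)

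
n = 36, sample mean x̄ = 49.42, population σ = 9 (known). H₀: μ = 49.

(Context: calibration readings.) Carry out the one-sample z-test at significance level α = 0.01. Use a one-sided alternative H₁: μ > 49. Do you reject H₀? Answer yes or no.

reject H₀: no

SE = σ/√n = 9/√36 = 1.5000
z = (x̄−μ₀)/SE = (49.42−49)/1.5000 = 0.2800
p-value (one-sided, H₁ greater) = 0.38974
At α=0.01: p ≥ α → fail to reject H₀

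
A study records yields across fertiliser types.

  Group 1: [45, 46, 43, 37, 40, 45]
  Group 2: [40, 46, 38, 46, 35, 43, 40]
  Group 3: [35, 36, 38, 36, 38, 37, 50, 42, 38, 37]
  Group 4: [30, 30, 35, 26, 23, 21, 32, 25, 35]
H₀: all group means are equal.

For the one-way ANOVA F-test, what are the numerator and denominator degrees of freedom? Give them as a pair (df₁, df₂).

degrees of freedom = [3, 28]

k = 4 groups, N = 32 total
df = (k−1, N−k) = (4−1, 32−4) = (3, 28)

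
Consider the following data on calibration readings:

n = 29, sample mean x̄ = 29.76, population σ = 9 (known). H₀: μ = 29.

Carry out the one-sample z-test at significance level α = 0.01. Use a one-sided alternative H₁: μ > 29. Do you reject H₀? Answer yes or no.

reject H₀: no

SE = σ/√n = 9/√29 = 1.6713
z = (x̄−μ₀)/SE = (29.76−29)/1.6713 = 0.4547
p-value (one-sided, H₁ greater) = 0.32465
At α=0.01: p ≥ α → fail to reject H₀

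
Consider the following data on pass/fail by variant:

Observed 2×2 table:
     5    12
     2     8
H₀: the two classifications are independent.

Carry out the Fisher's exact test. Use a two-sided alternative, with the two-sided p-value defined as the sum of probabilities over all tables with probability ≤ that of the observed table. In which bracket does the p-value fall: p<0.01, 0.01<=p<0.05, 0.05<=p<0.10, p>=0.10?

p-value bracket: p>=0.10

Margins: r₁=17, r₂=10, c₁=7, c₂=20, n=27
p_obs = C(17,5)·C(10,2)/C(27,7); sum pmf over tables with pmf ≤ p_obs
p-value (two-sided) = 0.67839
→ bracket: p>=0.10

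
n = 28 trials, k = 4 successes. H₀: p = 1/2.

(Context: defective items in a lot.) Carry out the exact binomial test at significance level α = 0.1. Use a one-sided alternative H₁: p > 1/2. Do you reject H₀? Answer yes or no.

Exact binomial: n=28, k=4, p₀=1/2=0.5000
P(X≥4) from Σ C(n,i)·p₀^i·(1−p₀)^(n−i)
p-value (one-sided, H₁ greater) = 0.99999
At α=0.1: p ≥ α → fail to reject H₀

reject H₀: no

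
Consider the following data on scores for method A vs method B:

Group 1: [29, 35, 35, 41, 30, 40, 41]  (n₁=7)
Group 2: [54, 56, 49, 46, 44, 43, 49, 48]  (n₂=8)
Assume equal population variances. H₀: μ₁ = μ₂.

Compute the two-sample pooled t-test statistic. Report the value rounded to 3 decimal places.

x̄₁=35.857, s₁=5.047, n₁=7
x̄₂=48.625, s₂=4.534, n₂=8
s_p² = [6·5.047² + 7·4.534²]/13 = 22.8255
SE = √(s_p²·(1/7+1/8)) = 2.4726
t = (35.857−48.625)/2.4726 = -5.1636
df = 13

test statistic = -5.164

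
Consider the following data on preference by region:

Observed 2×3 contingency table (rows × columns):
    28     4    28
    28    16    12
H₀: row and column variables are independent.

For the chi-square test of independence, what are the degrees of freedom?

df = (r−1)(c−1) = (2−1)·(3−1) = 2

degrees of freedom = 2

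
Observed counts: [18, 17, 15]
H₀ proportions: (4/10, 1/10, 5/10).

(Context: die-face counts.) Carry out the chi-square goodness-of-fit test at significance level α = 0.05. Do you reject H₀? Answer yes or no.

n = 50; E_i = n·p_i = [20.00, 5.00, 25.00]
χ² = (18−20.00)²/20.00 + (17−5.00)²/5.00 + (15−25.00)²/25.00 = 33.0000
df = 2
p-value (upper-tail) = 0.00000
At α=0.05: p < α → reject H₀

reject H₀: yes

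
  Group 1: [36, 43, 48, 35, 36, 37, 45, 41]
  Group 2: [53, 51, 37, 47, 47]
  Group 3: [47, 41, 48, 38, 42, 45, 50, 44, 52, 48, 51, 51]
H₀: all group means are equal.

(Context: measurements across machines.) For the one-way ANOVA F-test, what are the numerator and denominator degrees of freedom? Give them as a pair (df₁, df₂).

k = 3 groups, N = 25 total
df = (k−1, N−k) = (3−1, 25−3) = (2, 22)

degrees of freedom = [2, 22]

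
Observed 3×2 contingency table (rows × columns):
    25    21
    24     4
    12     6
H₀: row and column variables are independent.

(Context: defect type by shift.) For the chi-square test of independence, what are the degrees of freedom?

degrees of freedom = 2

df = (r−1)(c−1) = (3−1)·(2−1) = 2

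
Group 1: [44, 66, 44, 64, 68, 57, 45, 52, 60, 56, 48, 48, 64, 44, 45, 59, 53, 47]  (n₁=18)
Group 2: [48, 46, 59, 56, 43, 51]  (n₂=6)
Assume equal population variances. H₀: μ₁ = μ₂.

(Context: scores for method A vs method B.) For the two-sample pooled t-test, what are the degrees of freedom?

degrees of freedom = 22

df = n₁ + n₂ − 2 = 18 + 6 − 2 = 22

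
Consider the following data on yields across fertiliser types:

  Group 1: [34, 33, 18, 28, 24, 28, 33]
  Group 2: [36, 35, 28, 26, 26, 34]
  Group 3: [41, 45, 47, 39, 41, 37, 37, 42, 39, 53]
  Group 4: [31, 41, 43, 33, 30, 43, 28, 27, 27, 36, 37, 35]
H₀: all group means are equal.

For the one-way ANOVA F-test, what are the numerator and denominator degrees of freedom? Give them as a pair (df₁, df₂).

k = 4 groups, N = 35 total
df = (k−1, N−k) = (4−1, 35−4) = (3, 31)

degrees of freedom = [3, 31]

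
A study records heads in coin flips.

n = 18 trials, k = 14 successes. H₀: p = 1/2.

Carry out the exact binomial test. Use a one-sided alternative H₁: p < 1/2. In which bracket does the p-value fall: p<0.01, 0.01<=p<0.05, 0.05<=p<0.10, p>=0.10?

p-value bracket: p>=0.10

Exact binomial: n=18, k=14, p₀=1/2=0.5000
P(X≤14) from Σ C(n,i)·p₀^i·(1−p₀)^(n−i)
p-value (one-sided, H₁ less) = 0.99623
→ bracket: p>=0.10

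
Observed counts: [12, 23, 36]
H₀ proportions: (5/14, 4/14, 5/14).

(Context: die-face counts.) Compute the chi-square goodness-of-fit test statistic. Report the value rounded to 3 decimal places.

n = 71; E_i = n·p_i = [25.36, 20.29, 25.36]
χ² = (12−25.36)²/25.36 + (23−20.29)²/20.29 + (36−25.36)²/25.36 = 11.8662
df = 2

test statistic = 11.866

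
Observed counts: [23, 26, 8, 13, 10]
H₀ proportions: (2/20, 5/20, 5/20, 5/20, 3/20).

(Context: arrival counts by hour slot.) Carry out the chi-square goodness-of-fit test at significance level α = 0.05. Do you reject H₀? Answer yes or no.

reject H₀: yes

n = 80; E_i = n·p_i = [8.00, 20.00, 20.00, 20.00, 12.00]
χ² = (23−8.00)²/8.00 + (26−20.00)²/20.00 + (8−20.00)²/20.00 + (13−20.00)²/20.00 + (10−12.00)²/12.00 = 39.9083
df = 4
p-value (upper-tail) = 0.00000
At α=0.05: p < α → reject H₀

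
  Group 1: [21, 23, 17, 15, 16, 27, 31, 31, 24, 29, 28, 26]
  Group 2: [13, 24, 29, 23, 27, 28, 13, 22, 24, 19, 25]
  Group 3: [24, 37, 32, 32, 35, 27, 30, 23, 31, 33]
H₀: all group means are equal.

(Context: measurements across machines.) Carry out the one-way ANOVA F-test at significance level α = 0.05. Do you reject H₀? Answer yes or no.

Group means [24.00, 22.45, 30.40], grand mean 25.424
SSB = Σnᵢ(x̄ᵢ−x̄)² = 368.933; SSW = ΣΣ(x−x̄ᵢ)² = 837.127
MSB = 368.933/2 = 184.4667; MSW = 837.127/30 = 27.9042
F = MSB/MSW = 6.6107
df = (2, 30)
p-value (upper-tail) = 0.00418
At α=0.05: p < α → reject H₀

reject H₀: yes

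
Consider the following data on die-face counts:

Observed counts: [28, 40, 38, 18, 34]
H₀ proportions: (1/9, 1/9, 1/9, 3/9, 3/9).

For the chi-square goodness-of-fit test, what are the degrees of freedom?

degrees of freedom = 4

df = k − 1 = 5 − 1 = 4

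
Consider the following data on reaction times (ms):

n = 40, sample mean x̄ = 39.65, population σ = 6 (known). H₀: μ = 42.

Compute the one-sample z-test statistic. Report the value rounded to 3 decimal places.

SE = σ/√n = 6/√40 = 0.9487
z = (x̄−μ₀)/SE = (39.65−42)/0.9487 = -2.4771

test statistic = -2.477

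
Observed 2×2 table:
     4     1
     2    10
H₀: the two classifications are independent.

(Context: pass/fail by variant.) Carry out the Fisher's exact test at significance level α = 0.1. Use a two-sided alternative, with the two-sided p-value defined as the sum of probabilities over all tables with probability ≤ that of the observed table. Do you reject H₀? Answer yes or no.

Margins: r₁=5, r₂=12, c₁=6, c₂=11, n=17
p_obs = C(5,4)·C(12,2)/C(17,6); sum pmf over tables with pmf ≤ p_obs
p-value (two-sided) = 0.02763
At α=0.1: p < α → reject H₀

reject H₀: yes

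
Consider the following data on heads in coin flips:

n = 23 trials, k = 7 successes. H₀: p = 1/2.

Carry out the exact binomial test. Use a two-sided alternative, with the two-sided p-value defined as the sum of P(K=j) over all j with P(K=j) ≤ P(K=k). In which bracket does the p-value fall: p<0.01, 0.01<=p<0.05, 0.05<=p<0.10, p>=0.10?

Exact binomial: n=23, k=7, p₀=1/2=0.5000
P(X=j) = C(n,j)·p₀^j·(1−p₀)^(n−j); p = Σ P(X=j) over j with P(X=j) ≤ P(X=7)
p-value (two-sided) = 0.09314
→ bracket: 0.05<=p<0.10

p-value bracket: 0.05<=p<0.10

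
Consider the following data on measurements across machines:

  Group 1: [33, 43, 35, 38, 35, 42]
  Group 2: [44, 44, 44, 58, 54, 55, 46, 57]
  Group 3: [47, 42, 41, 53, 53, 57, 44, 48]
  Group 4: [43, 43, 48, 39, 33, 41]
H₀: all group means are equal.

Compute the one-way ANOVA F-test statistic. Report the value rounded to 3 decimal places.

Group means [37.67, 50.25, 48.12, 41.17], grand mean 45.000
SSB = Σnᵢ(x̄ᵢ−x̄)² = 709.458; SSW = ΣΣ(x−x̄ᵢ)² = 718.542
MSB = 709.458/3 = 236.4861; MSW = 718.542/24 = 29.9392
F = MSB/MSW = 7.8989
df = (3, 24)

test statistic = 7.899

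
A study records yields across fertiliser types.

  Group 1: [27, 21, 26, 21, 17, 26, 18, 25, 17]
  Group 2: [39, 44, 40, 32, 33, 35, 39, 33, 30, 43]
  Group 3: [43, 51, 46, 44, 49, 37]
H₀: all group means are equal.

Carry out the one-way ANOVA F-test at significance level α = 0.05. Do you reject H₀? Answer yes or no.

Group means [22.00, 36.80, 45.00], grand mean 33.440
SSB = Σnᵢ(x̄ᵢ−x̄)² = 2092.560; SSW = ΣΣ(x−x̄ᵢ)² = 467.600
MSB = 2092.560/2 = 1046.2800; MSW = 467.600/22 = 21.2545
F = MSB/MSW = 49.2262
df = (2, 22)
p-value (upper-tail) = 0.00000
At α=0.05: p < α → reject H₀

reject H₀: yes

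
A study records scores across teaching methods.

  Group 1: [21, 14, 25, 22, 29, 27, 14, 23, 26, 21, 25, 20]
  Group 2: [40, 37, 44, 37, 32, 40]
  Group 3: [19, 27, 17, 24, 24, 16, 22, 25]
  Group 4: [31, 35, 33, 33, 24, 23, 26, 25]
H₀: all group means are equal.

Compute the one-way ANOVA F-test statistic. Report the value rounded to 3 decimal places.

Group means [22.25, 38.33, 21.75, 28.75], grand mean 26.500
SSB = Σnᵢ(x̄ᵢ−x̄)² = 1277.917; SSW = ΣΣ(x−x̄ᵢ)² = 592.583
MSB = 1277.917/3 = 425.9722; MSW = 592.583/30 = 19.7528
F = MSB/MSW = 21.5652
df = (3, 30)

test statistic = 21.565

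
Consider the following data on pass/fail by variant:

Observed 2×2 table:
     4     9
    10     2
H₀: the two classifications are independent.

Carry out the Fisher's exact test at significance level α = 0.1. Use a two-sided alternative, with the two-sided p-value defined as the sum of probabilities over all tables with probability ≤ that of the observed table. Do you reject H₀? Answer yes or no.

Margins: r₁=13, r₂=12, c₁=14, c₂=11, n=25
p_obs = C(13,4)·C(12,10)/C(25,14); sum pmf over tables with pmf ≤ p_obs
p-value (two-sided) = 0.01542
At α=0.1: p < α → reject H₀

reject H₀: yes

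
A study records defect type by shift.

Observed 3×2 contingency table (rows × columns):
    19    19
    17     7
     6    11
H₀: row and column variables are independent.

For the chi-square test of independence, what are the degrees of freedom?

degrees of freedom = 2

df = (r−1)(c−1) = (3−1)·(2−1) = 2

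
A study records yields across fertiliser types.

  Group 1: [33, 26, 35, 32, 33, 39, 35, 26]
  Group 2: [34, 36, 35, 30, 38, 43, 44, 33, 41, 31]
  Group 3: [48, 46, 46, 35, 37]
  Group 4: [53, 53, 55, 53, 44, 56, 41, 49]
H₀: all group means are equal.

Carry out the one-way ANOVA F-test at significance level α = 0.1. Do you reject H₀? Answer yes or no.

reject H₀: yes

Group means [32.38, 36.50, 42.40, 50.50], grand mean 40.000
SSB = Σnᵢ(x̄ᵢ−x̄)² = 1498.425; SSW = ΣΣ(x−x̄ᵢ)² = 699.575
MSB = 1498.425/3 = 499.4750; MSW = 699.575/27 = 25.9102
F = MSB/MSW = 19.2772
df = (3, 27)
p-value (upper-tail) = 0.00000
At α=0.1: p < α → reject H₀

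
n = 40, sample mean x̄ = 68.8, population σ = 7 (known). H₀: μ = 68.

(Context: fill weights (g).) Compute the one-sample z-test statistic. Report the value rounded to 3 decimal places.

test statistic = 0.723

SE = σ/√n = 7/√40 = 1.1068
z = (x̄−μ₀)/SE = (68.8−68)/1.1068 = 0.7228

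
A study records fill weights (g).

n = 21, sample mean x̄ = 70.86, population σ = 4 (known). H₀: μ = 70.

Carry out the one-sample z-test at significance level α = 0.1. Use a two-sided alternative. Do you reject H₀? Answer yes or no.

reject H₀: no

SE = σ/√n = 4/√21 = 0.8729
z = (x̄−μ₀)/SE = (70.86−70)/0.8729 = 0.9853
p-value (two-sided) = 0.32450
At α=0.1: p ≥ α → fail to reject H₀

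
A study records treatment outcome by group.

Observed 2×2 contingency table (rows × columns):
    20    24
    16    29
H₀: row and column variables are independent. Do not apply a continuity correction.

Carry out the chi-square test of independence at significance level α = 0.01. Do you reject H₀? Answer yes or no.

Row totals [44, 45], col totals [36, 53], n=89
χ² = (20−17.80)²/17.80 + (24−26.20)²/26.20 + (16−18.20)²/18.20 + (29−26.80)²/26.80 = 0.9050
df = 1
p-value (upper-tail) = 0.34144
At α=0.01: p ≥ α → fail to reject H₀

reject H₀: no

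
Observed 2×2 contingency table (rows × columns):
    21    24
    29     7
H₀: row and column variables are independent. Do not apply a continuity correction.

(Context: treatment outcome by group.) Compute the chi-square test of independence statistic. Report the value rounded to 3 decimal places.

Row totals [45, 36], col totals [50, 31], n=81
χ² = (21−27.78)²/27.78 + (24−17.22)²/17.22 + (29−22.22)²/22.22 + (7−13.78)²/13.78 = 9.7226
df = 1

test statistic = 9.723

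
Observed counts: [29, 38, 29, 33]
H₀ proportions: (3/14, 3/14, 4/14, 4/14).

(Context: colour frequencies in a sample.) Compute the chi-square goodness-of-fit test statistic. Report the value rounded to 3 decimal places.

n = 129; E_i = n·p_i = [27.64, 27.64, 36.86, 36.86]
χ² = (29−27.64)²/27.64 + (38−27.64)²/27.64 + (29−36.86)²/36.86 + (33−36.86)²/36.86 = 6.0258
df = 3

test statistic = 6.026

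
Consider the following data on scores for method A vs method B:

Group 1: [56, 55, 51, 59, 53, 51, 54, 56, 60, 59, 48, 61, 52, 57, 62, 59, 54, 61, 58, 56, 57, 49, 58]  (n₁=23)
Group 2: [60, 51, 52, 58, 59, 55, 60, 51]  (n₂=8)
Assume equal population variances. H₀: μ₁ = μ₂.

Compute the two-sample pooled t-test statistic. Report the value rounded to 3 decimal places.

x̄₁=55.913, s₁=3.907, n₁=23
x̄₂=55.750, s₂=3.991, n₂=8
s_p² = [22·3.907² + 7·3.991²]/29 = 15.4250
SE = √(s_p²·(1/23+1/8)) = 1.6121
t = (55.913−55.750)/1.6121 = 0.1011
df = 29

test statistic = 0.101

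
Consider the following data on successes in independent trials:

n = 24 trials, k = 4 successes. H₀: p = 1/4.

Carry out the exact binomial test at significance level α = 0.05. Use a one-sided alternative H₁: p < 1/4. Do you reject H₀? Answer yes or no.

reject H₀: no

Exact binomial: n=24, k=4, p₀=1/4=0.2500
P(X≤4) from Σ C(n,i)·p₀^i·(1−p₀)^(n−i)
p-value (one-sided, H₁ less) = 0.24665
At α=0.05: p ≥ α → fail to reject H₀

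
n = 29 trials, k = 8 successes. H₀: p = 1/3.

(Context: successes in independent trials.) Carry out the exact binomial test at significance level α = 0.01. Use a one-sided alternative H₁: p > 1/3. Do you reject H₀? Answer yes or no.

Exact binomial: n=29, k=8, p₀=1/3=0.3333
P(X≥8) from Σ C(n,i)·p₀^i·(1−p₀)^(n−i)
p-value (one-sided, H₁ greater) = 0.80142
At α=0.01: p ≥ α → fail to reject H₀

reject H₀: no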